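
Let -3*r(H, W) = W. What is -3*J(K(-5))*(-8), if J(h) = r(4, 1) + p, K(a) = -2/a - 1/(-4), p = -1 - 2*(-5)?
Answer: 208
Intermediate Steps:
r(H, W) = -W/3
p = 9 (p = -1 + 10 = 9)
K(a) = ¼ - 2/a (K(a) = -2/a - 1*(-¼) = -2/a + ¼ = ¼ - 2/a)
J(h) = 26/3 (J(h) = -⅓*1 + 9 = -⅓ + 9 = 26/3)
-3*J(K(-5))*(-8) = -3*26/3*(-8) = -26*(-8) = 208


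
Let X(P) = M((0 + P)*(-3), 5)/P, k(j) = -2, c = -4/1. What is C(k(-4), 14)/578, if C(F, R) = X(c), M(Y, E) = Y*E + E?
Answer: -65/2312 ≈ -0.028114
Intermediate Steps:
c = -4 (c = -4*1 = -4)
M(Y, E) = E + E*Y (M(Y, E) = E*Y + E = E + E*Y)
X(P) = (5 - 15*P)/P (X(P) = (5*(1 + (0 + P)*(-3)))/P = (5*(1 + P*(-3)))/P = (5*(1 - 3*P))/P = (5 - 15*P)/P)
C(F, R) = -65/4 (C(F, R) = -15 + 5/(-4) = -15 + 5*(-1/4) = -15 - 5/4 = -65/4)
C(k(-4), 14)/578 = -65/4/578 = -65/4*1/578 = -65/2312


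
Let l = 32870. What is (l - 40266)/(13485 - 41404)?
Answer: 7396/27919 ≈ 0.26491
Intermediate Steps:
(l - 40266)/(13485 - 41404) = (32870 - 40266)/(13485 - 41404) = -7396/(-27919) = -7396*(-1/27919) = 7396/27919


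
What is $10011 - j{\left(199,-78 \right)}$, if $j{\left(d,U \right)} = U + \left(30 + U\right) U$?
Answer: $6345$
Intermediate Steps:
$j{\left(d,U \right)} = U + U \left(30 + U\right)$
$10011 - j{\left(199,-78 \right)} = 10011 - - 78 \left(31 - 78\right) = 10011 - \left(-78\right) \left(-47\right) = 10011 - 3666 = 6345$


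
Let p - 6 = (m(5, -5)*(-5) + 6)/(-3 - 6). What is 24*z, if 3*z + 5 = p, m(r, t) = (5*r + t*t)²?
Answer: 100024/9 ≈ 11114.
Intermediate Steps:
m(r, t) = (t² + 5*r)² (m(r, t) = (5*r + t²)² = (t² + 5*r)²)
p = 12548/9 (p = 6 + (((-5)² + 5*5)²*(-5) + 6)/(-3 - 6) = 6 + ((25 + 25)²*(-5) + 6)/(-9) = 6 + (50²*(-5) + 6)*(-⅑) = 6 + (2500*(-5) + 6)*(-⅑) = 6 + (-12500 + 6)*(-⅑) = 6 - 12494*(-⅑) = 6 + 12494/9 = 12548/9 ≈ 1394.2)
z = 12503/27 (z = -5/3 + (⅓)*(12548/9) = -5/3 + 12548/27 = 12503/27 ≈ 463.07)
24*z = 24*(12503/27) = 100024/9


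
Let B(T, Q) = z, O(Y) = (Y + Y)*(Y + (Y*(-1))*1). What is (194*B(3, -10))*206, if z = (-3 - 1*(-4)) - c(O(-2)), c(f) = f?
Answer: 39964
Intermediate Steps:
O(Y) = 0 (O(Y) = (2*Y)*(Y - Y*1) = (2*Y)*(Y - Y) = (2*Y)*0 = 0)
z = 1 (z = (-3 - 1*(-4)) - 1*0 = (-3 + 4) + 0 = 1 + 0 = 1)
B(T, Q) = 1
(194*B(3, -10))*206 = (194*1)*206 = 194*206 = 39964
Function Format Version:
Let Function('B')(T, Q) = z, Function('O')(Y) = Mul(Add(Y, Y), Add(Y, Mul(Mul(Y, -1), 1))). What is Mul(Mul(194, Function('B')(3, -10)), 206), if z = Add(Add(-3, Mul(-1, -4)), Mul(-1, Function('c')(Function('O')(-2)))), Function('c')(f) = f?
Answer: 39964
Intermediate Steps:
Function('O')(Y) = 0 (Function('O')(Y) = Mul(Mul(2, Y), Add(Y, Mul(Mul(-1, Y), 1))) = Mul(Mul(2, Y), Add(Y, Mul(-1, Y))) = Mul(Mul(2, Y), 0) = 0)
z = 1 (z = Add(Add(-3, Mul(-1, -4)), Mul(-1, 0)) = Add(Add(-3, 4), 0) = Add(1, 0) = 1)
Function('B')(T, Q) = 1
Mul(Mul(194, Function('B')(3, -10)), 206) = Mul(Mul(194, 1), 206) = Mul(194, 206) = 39964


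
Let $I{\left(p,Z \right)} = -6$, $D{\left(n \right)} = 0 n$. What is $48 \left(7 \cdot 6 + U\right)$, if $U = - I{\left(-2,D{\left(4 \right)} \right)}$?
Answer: $2304$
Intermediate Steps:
$D{\left(n \right)} = 0$
$U = 6$ ($U = \left(-1\right) \left(-6\right) = 6$)
$48 \left(7 \cdot 6 + U\right) = 48 \left(7 \cdot 6 + 6\right) = 48 \left(42 + 6\right) = 48 \cdot 48 = 2304$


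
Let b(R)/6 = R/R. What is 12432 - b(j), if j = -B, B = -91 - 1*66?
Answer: 12426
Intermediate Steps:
B = -157 (B = -91 - 66 = -157)
j = 157 (j = -1*(-157) = 157)
b(R) = 6 (b(R) = 6*(R/R) = 6*1 = 6)
12432 - b(j) = 12432 - 1*6 = 12432 - 6 = 12426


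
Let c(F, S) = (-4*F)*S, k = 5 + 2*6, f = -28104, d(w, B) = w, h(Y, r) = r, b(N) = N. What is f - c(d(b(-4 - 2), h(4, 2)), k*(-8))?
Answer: -24840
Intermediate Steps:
k = 17 (k = 5 + 12 = 17)
c(F, S) = -4*F*S
f - c(d(b(-4 - 2), h(4, 2)), k*(-8)) = -28104 - (-4)*(-4 - 2)*17*(-8) = -28104 - (-4)*(-6)*(-136) = -28104 - 1*(-3264) = -28104 + 3264 = -24840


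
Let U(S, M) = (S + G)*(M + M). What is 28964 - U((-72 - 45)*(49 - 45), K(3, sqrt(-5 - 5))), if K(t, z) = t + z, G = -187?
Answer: 32894 + 1310*I*sqrt(10) ≈ 32894.0 + 4142.6*I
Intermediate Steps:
U(S, M) = 2*M*(-187 + S) (U(S, M) = (S - 187)*(M + M) = (-187 + S)*(2*M) = 2*M*(-187 + S))
28964 - U((-72 - 45)*(49 - 45), K(3, sqrt(-5 - 5))) = 28964 - 2*(3 + sqrt(-5 - 5))*(-187 + (-72 - 45)*(49 - 45)) = 28964 - 2*(3 + sqrt(-10))*(-187 - 117*4) = 28964 - 2*(3 + I*sqrt(10))*(-187 - 468) = 28964 - 2*(3 + I*sqrt(10))*(-655) = 28964 - (-3930 - 1310*I*sqrt(10)) = 28964 + (3930 + 1310*I*sqrt(10)) = 32894 + 1310*I*sqrt(10)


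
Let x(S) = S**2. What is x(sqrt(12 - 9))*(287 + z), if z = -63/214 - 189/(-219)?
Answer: 13477191/15622 ≈ 862.71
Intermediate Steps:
z = 8883/15622 (z = -63*1/214 - 189*(-1/219) = -63/214 + 63/73 = 8883/15622 ≈ 0.56862)
x(sqrt(12 - 9))*(287 + z) = (sqrt(12 - 9))**2*(287 + 8883/15622) = (sqrt(3))**2*(4492397/15622) = 3*(4492397/15622) = 13477191/15622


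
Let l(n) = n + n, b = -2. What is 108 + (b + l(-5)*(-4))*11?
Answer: 526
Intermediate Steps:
l(n) = 2*n
108 + (b + l(-5)*(-4))*11 = 108 + (-2 + (2*(-5))*(-4))*11 = 108 + (-2 - 10*(-4))*11 = 108 + (-2 + 40)*11 = 108 + 38*11 = 108 + 418 = 526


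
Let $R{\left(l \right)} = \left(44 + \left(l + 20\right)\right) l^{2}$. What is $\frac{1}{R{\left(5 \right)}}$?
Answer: $\frac{1}{1725} \approx 0.00057971$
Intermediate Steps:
$R{\left(l \right)} = l^{2} \left(64 + l\right)$ ($R{\left(l \right)} = \left(44 + \left(20 + l\right)\right) l^{2} = \left(64 + l\right) l^{2} = l^{2} \left(64 + l\right)$)
$\frac{1}{R{\left(5 \right)}} = \frac{1}{5^{2} \left(64 + 5\right)} = \frac{1}{25 \cdot 69} = \frac{1}{1725}$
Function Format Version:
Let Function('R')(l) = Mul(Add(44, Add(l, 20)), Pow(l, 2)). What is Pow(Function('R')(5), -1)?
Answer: Rational(1, 1725) ≈ 0.00057971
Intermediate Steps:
Function('R')(l) = Mul(Pow(l, 2), Add(64, l)) (Function('R')(l) = Mul(Add(44, Add(20, l)), Pow(l, 2)) = Mul(Add(64, l), Pow(l, 2)) = Mul(Pow(l, 2), Add(64, l)))
Pow(Function('R')(5), -1) = Pow(Mul(Pow(5, 2), Add(64, 5)), -1) = Pow(Mul(25, 69), -1) = Pow(1725, -1) = Rational(1, 1725)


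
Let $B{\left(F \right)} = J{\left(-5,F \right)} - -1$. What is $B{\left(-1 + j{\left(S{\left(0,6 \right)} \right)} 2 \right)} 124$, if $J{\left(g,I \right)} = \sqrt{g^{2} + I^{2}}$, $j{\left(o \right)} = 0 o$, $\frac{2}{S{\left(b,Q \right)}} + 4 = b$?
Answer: $124 + 124 \sqrt{26} \approx 756.28$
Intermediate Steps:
$S{\left(b,Q \right)} = \frac{2}{-4 + b}$
$j{\left(o \right)} = 0$
$J{\left(g,I \right)} = \sqrt{I^{2} + g^{2}}$
$B{\left(F \right)} = 1 + \sqrt{25 + F^{2}}$ ($B{\left(F \right)} = \sqrt{F^{2} + \left(-5\right)^{2}} - -1 = \sqrt{F^{2} + 25} + 1 = \sqrt{25 + F^{2}} + 1 = 1 + \sqrt{25 + F^{2}}$)
$B{\left(-1 + j{\left(S{\left(0,6 \right)} \right)} 2 \right)} 124 = \left(1 + \sqrt{25 + \left(-1 + 0 \cdot 2\right)^{2}}\right) 124 = \left(1 + \sqrt{25 + \left(-1 + 0\right)^{2}}\right) 124 = \left(1 + \sqrt{25 + \left(-1\right)^{2}}\right) 124 = \left(1 + \sqrt{25 + 1}\right) 124 = \left(1 + \sqrt{26}\right) 124 = 124 + 124 \sqrt{26}$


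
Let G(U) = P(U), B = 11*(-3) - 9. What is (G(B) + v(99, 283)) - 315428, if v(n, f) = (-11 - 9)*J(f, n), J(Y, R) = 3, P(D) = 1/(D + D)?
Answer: -26500993/84 ≈ -3.1549e+5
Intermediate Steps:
P(D) = 1/(2*D)
B = -42 (B = -33 - 9 = -42)
v(n, f) = -60 (v(n, f) = (-11 - 9)*3 = -20*3 = -60)
G(U) = 1/(2*U)
(G(B) + v(99, 283)) - 315428 = ((½)/(-42) - 60) - 315428 = ((½)*(-1/42) - 60) - 315428 = (-1/84 - 60) - 315428 = -5041/84 - 315428 = -26500993/84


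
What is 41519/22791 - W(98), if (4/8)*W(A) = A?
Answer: -4425517/22791 ≈ -194.18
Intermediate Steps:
W(A) = 2*A
41519/22791 - W(98) = 41519/22791 - 2*98 = 41519*(1/22791) - 1*196 = 41519/22791 - 196 = -4425517/22791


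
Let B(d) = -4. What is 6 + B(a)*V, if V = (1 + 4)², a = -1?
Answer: -94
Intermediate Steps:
V = 25 (V = 5² = 25)
6 + B(a)*V = 6 - 4*25 = 6 - 100 = -94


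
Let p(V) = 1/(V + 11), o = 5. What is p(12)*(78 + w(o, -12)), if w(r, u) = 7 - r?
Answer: 80/23 ≈ 3.4783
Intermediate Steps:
p(V) = 1/(11 + V)
p(12)*(78 + w(o, -12)) = (78 + (7 - 1*5))/(11 + 12) = (78 + (7 - 5))/23 = (78 + 2)/23 = (1/23)*80 = 80/23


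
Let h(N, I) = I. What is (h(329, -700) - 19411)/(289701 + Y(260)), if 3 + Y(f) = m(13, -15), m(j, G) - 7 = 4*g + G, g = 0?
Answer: -20111/289690 ≈ -0.069422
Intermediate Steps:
m(j, G) = 7 + G (m(j, G) = 7 + (4*0 + G) = 7 + (0 + G) = 7 + G)
Y(f) = -11 (Y(f) = -3 + (7 - 15) = -3 - 8 = -11)
(h(329, -700) - 19411)/(289701 + Y(260)) = (-700 - 19411)/(289701 - 11) = -20111/289690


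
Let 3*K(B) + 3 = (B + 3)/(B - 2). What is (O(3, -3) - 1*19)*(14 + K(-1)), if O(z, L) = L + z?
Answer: -2185/9 ≈ -242.78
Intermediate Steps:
K(B) = -1 + (3 + B)/(3*(-2 + B)) (K(B) = -1 + ((B + 3)/(B - 2))/3 = -1 + ((3 + B)/(-2 + B))/3 = -1 + (3 + B)/(3*(-2 + B)))
(O(3, -3) - 1*19)*(14 + K(-1)) = ((-3 + 3) - 1*19)*(14 + (9 - 2*(-1))/(3*(-2 - 1))) = (0 - 19)*(14 + (1/3)*(9 + 2)/(-3)) = -19*(14 + (1/3)*(-1/3)*11) = -19*(14 - 11/9) = -19*115/9 = -2185/9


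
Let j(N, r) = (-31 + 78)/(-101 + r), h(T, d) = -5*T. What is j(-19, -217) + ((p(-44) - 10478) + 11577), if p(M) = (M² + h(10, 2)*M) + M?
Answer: 1650691/318 ≈ 5190.9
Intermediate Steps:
j(N, r) = 47/(-101 + r)
p(M) = M² - 49*M (p(M) = (M² + (-5*10)*M) + M = (M² - 50*M) + M = M² - 49*M)
j(-19, -217) + ((p(-44) - 10478) + 11577) = 47/(-101 - 217) + ((-44*(-49 - 44) - 10478) + 11577) = 47/(-318) + ((-44*(-93) - 10478) + 11577) = 47*(-1/318) + ((4092 - 10478) + 11577) = -47/318 + (-6386 + 11577) = -47/318 + 5191 = 1650691/318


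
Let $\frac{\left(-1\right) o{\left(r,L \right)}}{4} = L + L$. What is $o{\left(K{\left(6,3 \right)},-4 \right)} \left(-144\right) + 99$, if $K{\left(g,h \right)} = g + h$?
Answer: $-4509$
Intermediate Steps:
$o{\left(r,L \right)} = - 8 L$ ($o{\left(r,L \right)} = - 4 \left(L + L\right) = - 4 \cdot 2 L = - 8 L$)
$o{\left(K{\left(6,3 \right)},-4 \right)} \left(-144\right) + 99 = \left(-8\right) \left(-4\right) \left(-144\right) + 99 = 32 \left(-144\right) + 99 = -4608 + 99 = -4509$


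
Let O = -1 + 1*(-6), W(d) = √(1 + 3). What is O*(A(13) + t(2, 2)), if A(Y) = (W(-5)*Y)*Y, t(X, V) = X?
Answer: -2380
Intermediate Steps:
W(d) = 2 (W(d) = √4 = 2)
O = -7 (O = -1 - 6 = -7)
A(Y) = 2*Y² (A(Y) = (2*Y)*Y = 2*Y²)
O*(A(13) + t(2, 2)) = -7*(2*13² + 2) = -7*(2*169 + 2) = -7*(338 + 2) = -7*340 = -2380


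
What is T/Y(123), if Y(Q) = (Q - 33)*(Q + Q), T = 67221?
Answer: 7469/2460 ≈ 3.0362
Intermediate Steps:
Y(Q) = 2*Q*(-33 + Q) (Y(Q) = (-33 + Q)*(2*Q) = 2*Q*(-33 + Q))
T/Y(123) = 67221/((2*123*(-33 + 123))) = 67221/((2*123*90)) = 67221/22140 = 67221*(1/22140) = 7469/2460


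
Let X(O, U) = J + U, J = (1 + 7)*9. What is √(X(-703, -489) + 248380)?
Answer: √247963 ≈ 497.96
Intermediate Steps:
J = 72 (J = 8*9 = 72)
X(O, U) = 72 + U
√(X(-703, -489) + 248380) = √((72 - 489) + 248380) = √(-417 + 248380) = √247963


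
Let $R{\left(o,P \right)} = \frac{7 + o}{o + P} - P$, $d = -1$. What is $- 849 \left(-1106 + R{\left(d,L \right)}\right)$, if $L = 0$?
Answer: $944088$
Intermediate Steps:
$R{\left(o,P \right)} = - P + \frac{7 + o}{P + o}$ ($R{\left(o,P \right)} = \frac{7 + o}{P + o} - P = - P + \frac{7 + o}{P + o}$)
$- 849 \left(-1106 + R{\left(d,L \right)}\right) = - 849 \left(-1106 + \frac{7 - 1 - 0^{2} - 0 \left(-1\right)}{0 - 1}\right) = - 849 \left(-1106 + \frac{7 - 1 - 0 + 0}{-1}\right) = - 849 \left(-1106 - \left(7 - 1 + 0 + 0\right)\right) = - 849 \left(-1106 - 6\right) = \left(-849\right) \left(-1112\right) = 944088$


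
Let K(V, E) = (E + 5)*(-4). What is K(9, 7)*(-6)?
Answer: 288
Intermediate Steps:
K(V, E) = -20 - 4*E (K(V, E) = (5 + E)*(-4) = -20 - 4*E)
K(9, 7)*(-6) = (-20 - 4*7)*(-6) = (-20 - 28)*(-6) = -48*(-6) = 288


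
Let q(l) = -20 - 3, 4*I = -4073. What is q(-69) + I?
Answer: -4165/4 ≈ -1041.3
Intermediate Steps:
I = -4073/4 (I = (¼)*(-4073) = -4073/4 ≈ -1018.3)
q(l) = -23
q(-69) + I = -23 - 4073/4 = -4165/4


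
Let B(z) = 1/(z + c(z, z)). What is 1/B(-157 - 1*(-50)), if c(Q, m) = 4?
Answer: -103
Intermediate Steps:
B(z) = 1/(4 + z) (B(z) = 1/(z + 4) = 1/(4 + z))
1/B(-157 - 1*(-50)) = 1/(1/(4 + (-157 - 1*(-50)))) = 1/(1/(4 + (-157 + 50))) = 1/(1/(4 - 107)) = 1/(1/(-103)) = 1/(-1/103) = -103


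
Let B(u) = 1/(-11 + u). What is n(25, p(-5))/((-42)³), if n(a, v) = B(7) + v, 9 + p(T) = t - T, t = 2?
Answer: 1/32928 ≈ 3.0369e-5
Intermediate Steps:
p(T) = -7 - T (p(T) = -9 + (2 - T) = -7 - T)
n(a, v) = -¼ + v (n(a, v) = 1/(-11 + 7) + v = 1/(-4) + v = -¼ + v)
n(25, p(-5))/((-42)³) = (-¼ + (-7 - 1*(-5)))/((-42)³) = (-¼ + (-7 + 5))/(-74088) = (-¼ - 2)*(-1/74088) = -9/4*(-1/74088) = 1/32928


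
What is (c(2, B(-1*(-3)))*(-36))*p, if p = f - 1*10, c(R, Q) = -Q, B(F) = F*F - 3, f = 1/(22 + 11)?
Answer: -23688/11 ≈ -2153.5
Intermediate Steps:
f = 1/33 ≈ 0.030303
B(F) = -3 + F² (B(F) = F² - 3 = -3 + F²)
p = -329/33 (p = 1/33 - 1*10 = 1/33 - 10 = -329/33 ≈ -9.9697)
(c(2, B(-1*(-3)))*(-36))*p = (-(-3 + (-1*(-3))²)*(-36))*(-329/33) = (-(-3 + 3²)*(-36))*(-329/33) = (-(-3 + 9)*(-36))*(-329/33) = (-1*6*(-36))*(-329/33) = -6*(-36)*(-329/33) = 216*(-329/33) = -23688/11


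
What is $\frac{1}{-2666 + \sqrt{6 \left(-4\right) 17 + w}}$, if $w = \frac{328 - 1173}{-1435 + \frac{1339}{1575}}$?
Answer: $- \frac{6021923476}{16055368240829} - \frac{i \sqrt{2078656429251018}}{16055368240829} \approx -0.00037507 - 2.8397 \cdot 10^{-6} i$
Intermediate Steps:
$w = \frac{1330875}{2258786}$ ($w = - \frac{845}{-1435 + 1339 \cdot \frac{1}{1575}} = - \frac{845}{-1435 + \frac{1339}{1575}} = - \frac{845}{- \frac{2258786}{1575}} = \left(-845\right) \left(- \frac{1575}{2258786}\right) = \frac{1330875}{2258786} \approx 0.5892$)
$\frac{1}{-2666 + \sqrt{6 \left(-4\right) 17 + w}} = \frac{1}{-2666 + \sqrt{6 \left(-4\right) 17 + \frac{1330875}{2258786}}} = \frac{1}{-2666 + \sqrt{\left(-24\right) 17 + \frac{1330875}{2258786}}} = \frac{1}{-2666 + \sqrt{-408 + \frac{1330875}{2258786}}} = \frac{1}{-2666 + \sqrt{- \frac{920253813}{2258786}}} = \frac{1}{-2666 + \frac{i \sqrt{2078656429251018}}{2258786}}$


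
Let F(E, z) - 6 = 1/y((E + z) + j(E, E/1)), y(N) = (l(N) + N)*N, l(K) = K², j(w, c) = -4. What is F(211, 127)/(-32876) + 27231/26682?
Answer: 5575083582390993/5463662217100720 ≈ 1.0204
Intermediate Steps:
y(N) = N*(N + N²) (y(N) = (N² + N)*N = (N + N²)*N = N*(N + N²))
F(E, z) = 6 + 1/((-4 + E + z)²*(-3 + E + z)) (F(E, z) = 6 + 1/(((E + z) - 4)²*(1 + ((E + z) - 4))) = 6 + 1/((-4 + E + z)²*(1 + (-4 + E + z))) = 6 + 1/((-4 + E + z)²*(-3 + E + z)))
F(211, 127)/(-32876) + 27231/26682 = (6 + 1/((-4 + 211 + 127)*(-4 + 211 + 127 + (-4 + 211 + 127)²)))/(-32876) + 27231/26682 = (6 + 1/(334*(-4 + 211 + 127 + 334²)))*(-1/32876) + 27231*(1/26682) = (6 + 1/(334*(-4 + 211 + 127 + 111556)))*(-1/32876) + 9077/8894 = (6 + (1/334)/111890)*(-1/32876) + 9077/8894 = (6 + (1/334)*(1/111890))*(-1/32876) + 9077/8894 = (6 + 1/37371260)*(-1/32876) + 9077/8894 = (224227561/37371260)*(-1/32876) + 9077/8894 = -224227561/1228617543760 + 9077/8894 = 5575083582390993/5463662217100720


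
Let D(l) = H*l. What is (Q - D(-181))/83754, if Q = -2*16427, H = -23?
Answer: -457/1034 ≈ -0.44197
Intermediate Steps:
D(l) = -23*l
Q = -32854
(Q - D(-181))/83754 = (-32854 - (-23)*(-181))/83754 = (-32854 - 1*4163)*(1/83754) = (-32854 - 4163)*(1/83754) = -37017*1/83754 = -457/1034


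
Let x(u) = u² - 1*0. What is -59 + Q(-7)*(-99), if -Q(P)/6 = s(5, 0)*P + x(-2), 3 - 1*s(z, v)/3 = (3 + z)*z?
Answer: 463855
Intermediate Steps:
x(u) = u² (x(u) = u² + 0 = u²)
s(z, v) = 9 - 3*z*(3 + z) (s(z, v) = 9 - 3*(3 + z)*z = 9 - 3*z*(3 + z))
Q(P) = -24 + 666*P (Q(P) = -6*((9 - 9*5 - 3*5²)*P + (-2)²) = -6*((9 - 45 - 3*25)*P + 4) = -6*((9 - 45 - 75)*P + 4) = -6*(-111*P + 4) = -6*(4 - 111*P) = -24 + 666*P)
-59 + Q(-7)*(-99) = -59 + (-24 + 666*(-7))*(-99) = -59 + (-24 - 4662)*(-99) = -59 - 4686*(-99) = -59 + 463914 = 463855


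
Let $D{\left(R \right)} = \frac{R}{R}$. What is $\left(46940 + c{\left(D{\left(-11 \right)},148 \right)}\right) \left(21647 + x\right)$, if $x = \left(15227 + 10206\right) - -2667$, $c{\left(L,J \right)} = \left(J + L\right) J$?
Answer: $3432145024$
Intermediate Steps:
$D{\left(R \right)} = 1$
$c{\left(L,J \right)} = J \left(J + L\right)$
$x = 28100$ ($x = 25433 + \left(-357 + 3024\right) = 25433 + 2667 = 28100$)
$\left(46940 + c{\left(D{\left(-11 \right)},148 \right)}\right) \left(21647 + x\right) = \left(46940 + 148 \left(148 + 1\right)\right) \left(21647 + 28100\right) = \left(46940 + 148 \cdot 149\right) 49747 = \left(46940 + 22052\right) 49747 = 68992 \cdot 49747 = 3432145024$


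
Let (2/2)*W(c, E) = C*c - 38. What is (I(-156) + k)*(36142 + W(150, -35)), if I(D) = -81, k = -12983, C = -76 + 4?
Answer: -330571456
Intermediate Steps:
C = -72
W(c, E) = -38 - 72*c (W(c, E) = -72*c - 38 = -38 - 72*c)
(I(-156) + k)*(36142 + W(150, -35)) = (-81 - 12983)*(36142 + (-38 - 72*150)) = -13064*(36142 + (-38 - 10800)) = -13064*(36142 - 10838) = -13064*25304 = -330571456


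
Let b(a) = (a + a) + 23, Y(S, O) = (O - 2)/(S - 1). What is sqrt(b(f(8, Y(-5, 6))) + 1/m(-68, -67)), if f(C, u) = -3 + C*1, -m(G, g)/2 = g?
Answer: sqrt(592682)/134 ≈ 5.7452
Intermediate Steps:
m(G, g) = -2*g
Y(S, O) = (-2 + O)/(-1 + S)
f(C, u) = -3 + C
b(a) = 23 + 2*a (b(a) = 2*a + 23 = 23 + 2*a)
sqrt(b(f(8, Y(-5, 6))) + 1/m(-68, -67)) = sqrt((23 + 2*(-3 + 8)) + 1/(-2*(-67))) = sqrt((23 + 2*5) + 1/134) = sqrt((23 + 10) + 1/134) = sqrt(33 + 1/134) = sqrt(4423/134) = sqrt(592682)/134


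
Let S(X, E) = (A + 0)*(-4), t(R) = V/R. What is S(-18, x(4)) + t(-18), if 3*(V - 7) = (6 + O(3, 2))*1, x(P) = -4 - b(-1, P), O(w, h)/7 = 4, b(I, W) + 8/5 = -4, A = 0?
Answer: -55/54 ≈ -1.0185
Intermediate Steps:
b(I, W) = -28/5 (b(I, W) = -8/5 - 4 = -28/5)
O(w, h) = 28 (O(w, h) = 7*4 = 28)
x(P) = 8/5 (x(P) = -4 - 1*(-28/5) = -4 + 28/5 = 8/5)
V = 55/3 (V = 7 + ((6 + 28)*1)/3 = 7 + (34*1)/3 = 7 + (⅓)*34 = 7 + 34/3 = 55/3 ≈ 18.333)
t(R) = 55/(3*R)
S(X, E) = 0 (S(X, E) = (0 + 0)*(-4) = 0*(-4) = 0)
S(-18, x(4)) + t(-18) = 0 + (55/3)/(-18) = 0 + (55/3)*(-1/18) = 0 - 55/54 = -55/54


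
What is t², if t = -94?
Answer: 8836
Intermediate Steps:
t² = (-94)² = 8836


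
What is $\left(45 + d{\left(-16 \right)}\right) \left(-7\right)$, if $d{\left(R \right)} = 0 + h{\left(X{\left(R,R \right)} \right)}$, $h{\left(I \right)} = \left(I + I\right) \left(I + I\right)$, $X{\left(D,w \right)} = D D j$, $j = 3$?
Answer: $-16515387$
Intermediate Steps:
$X{\left(D,w \right)} = 3 D^{2}$ ($X{\left(D,w \right)} = D D 3 = D^{2} \cdot 3 = 3 D^{2}$)
$h{\left(I \right)} = 4 I^{2}$ ($h{\left(I \right)} = 2 I 2 I = 4 I^{2}$)
$d{\left(R \right)} = 36 R^{4}$ ($d{\left(R \right)} = 0 + 4 \left(3 R^{2}\right)^{2} = 0 + 4 \cdot 9 R^{4} = 0 + 36 R^{4} = 36 R^{4}$)
$\left(45 + d{\left(-16 \right)}\right) \left(-7\right) = \left(45 + 36 \left(-16\right)^{4}\right) \left(-7\right) = \left(45 + 36 \cdot 65536\right) \left(-7\right) = \left(45 + 2359296\right) \left(-7\right) = 2359341 \left(-7\right) = -16515387$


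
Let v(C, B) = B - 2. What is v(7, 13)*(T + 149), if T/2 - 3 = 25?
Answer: 2255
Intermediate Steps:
v(C, B) = -2 + B
T = 56 (T = 6 + 2*25 = 6 + 50 = 56)
v(7, 13)*(T + 149) = (-2 + 13)*(56 + 149) = 11*205 = 2255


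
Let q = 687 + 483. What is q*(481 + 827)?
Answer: 1530360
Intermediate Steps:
q = 1170
q*(481 + 827) = 1170*(481 + 827) = 1170*1308 = 1530360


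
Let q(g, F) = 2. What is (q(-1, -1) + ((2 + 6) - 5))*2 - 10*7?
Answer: -60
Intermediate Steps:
(q(-1, -1) + ((2 + 6) - 5))*2 - 10*7 = (2 + ((2 + 6) - 5))*2 - 10*7 = (2 + (8 - 5))*2 - 70 = (2 + 3)*2 - 70 = 5*2 - 70 = 10 - 70 = -60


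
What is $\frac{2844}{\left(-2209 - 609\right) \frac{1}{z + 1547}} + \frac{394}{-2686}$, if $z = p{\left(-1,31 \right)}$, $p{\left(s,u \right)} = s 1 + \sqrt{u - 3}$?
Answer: $- \frac{2952744889}{1892287} - \frac{2844 \sqrt{7}}{1409} \approx -1565.8$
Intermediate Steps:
$p{\left(s,u \right)} = s + \sqrt{-3 + u}$
$z = -1 + 2 \sqrt{7}$ ($z = -1 + \sqrt{-3 + 31} = -1 + \sqrt{28} = -1 + 2 \sqrt{7} \approx 4.2915$)
$\frac{2844}{\left(-2209 - 609\right) \frac{1}{z + 1547}} + \frac{394}{-2686} = \frac{2844}{\left(-2209 - 609\right) \frac{1}{\left(-1 + 2 \sqrt{7}\right) + 1547}} + \frac{394}{-2686} = \frac{2844}{\left(-2818\right) \frac{1}{1546 + 2 \sqrt{7}}} + 394 \left(- \frac{1}{2686}\right) = 2844 \left(- \frac{773}{1409} - \frac{\sqrt{7}}{1409}\right) - \frac{197}{1343} = \left(- \frac{2198412}{1409} - \frac{2844 \sqrt{7}}{1409}\right) - \frac{197}{1343} = - \frac{2952744889}{1892287} - \frac{2844 \sqrt{7}}{1409}$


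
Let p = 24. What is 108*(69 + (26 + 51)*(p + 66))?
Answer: 755892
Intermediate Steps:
108*(69 + (26 + 51)*(p + 66)) = 108*(69 + (26 + 51)*(24 + 66)) = 108*(69 + 77*90) = 108*(69 + 6930) = 108*6999 = 755892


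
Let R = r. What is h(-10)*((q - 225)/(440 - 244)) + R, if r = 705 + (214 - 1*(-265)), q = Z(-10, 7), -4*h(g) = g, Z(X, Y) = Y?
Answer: 231519/196 ≈ 1181.2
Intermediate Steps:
h(g) = -g/4
q = 7
r = 1184 (r = 705 + (214 + 265) = 705 + 479 = 1184)
R = 1184
h(-10)*((q - 225)/(440 - 244)) + R = (-1/4*(-10))*((7 - 225)/(440 - 244)) + 1184 = 5*(-218/196)/2 + 1184 = 5*(-218*1/196)/2 + 1184 = (5/2)*(-109/98) + 1184 = -545/196 + 1184 = 231519/196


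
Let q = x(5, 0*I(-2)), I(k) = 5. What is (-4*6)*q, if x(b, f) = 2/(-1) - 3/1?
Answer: 120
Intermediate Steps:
x(b, f) = -5 (x(b, f) = 2*(-1) - 3*1 = -2 - 3 = -5)
q = -5
(-4*6)*q = -4*6*(-5) = -24*(-5) = 120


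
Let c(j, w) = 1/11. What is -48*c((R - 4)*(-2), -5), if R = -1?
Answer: -48/11 ≈ -4.3636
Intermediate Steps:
c(j, w) = 1/11
-48*c((R - 4)*(-2), -5) = -48*1/11 = -48/11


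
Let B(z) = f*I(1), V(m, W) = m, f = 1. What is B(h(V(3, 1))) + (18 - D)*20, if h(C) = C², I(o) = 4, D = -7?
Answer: 504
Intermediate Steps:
B(z) = 4 (B(z) = 1*4 = 4)
B(h(V(3, 1))) + (18 - D)*20 = 4 + (18 - 1*(-7))*20 = 4 + (18 + 7)*20 = 4 + 25*20 = 4 + 500 = 504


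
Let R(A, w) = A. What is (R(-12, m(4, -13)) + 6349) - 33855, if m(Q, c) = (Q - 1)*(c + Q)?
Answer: -27518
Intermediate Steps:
m(Q, c) = (-1 + Q)*(Q + c)
(R(-12, m(4, -13)) + 6349) - 33855 = (-12 + 6349) - 33855 = 6337 - 33855 = -27518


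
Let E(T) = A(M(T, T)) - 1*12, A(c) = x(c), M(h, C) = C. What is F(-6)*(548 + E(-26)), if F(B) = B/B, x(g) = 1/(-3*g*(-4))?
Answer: 167231/312 ≈ 536.00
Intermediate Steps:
x(g) = 1/(12*g)
A(c) = 1/(12*c)
F(B) = 1
E(T) = -12 + 1/(12*T) (E(T) = 1/(12*T) - 1*12 = 1/(12*T) - 12 = -12 + 1/(12*T))
F(-6)*(548 + E(-26)) = 1*(548 + (-12 + (1/12)/(-26))) = 1*(548 + (-12 + (1/12)*(-1/26))) = 1*(548 + (-12 - 1/312)) = 1*(548 - 3745/312) = 1*(167231/312) = 167231/312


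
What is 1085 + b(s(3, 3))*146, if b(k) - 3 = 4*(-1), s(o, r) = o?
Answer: 939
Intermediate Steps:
b(k) = -1 (b(k) = 3 + 4*(-1) = 3 - 4 = -1)
1085 + b(s(3, 3))*146 = 1085 - 1*146 = 1085 - 146 = 939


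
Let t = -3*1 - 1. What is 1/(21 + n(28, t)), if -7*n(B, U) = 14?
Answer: 1/19 ≈ 0.052632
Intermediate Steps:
t = -4 (t = -3 - 1 = -4)
n(B, U) = -2 (n(B, U) = -1/7*14 = -2)
1/(21 + n(28, t)) = 1/(21 - 2) = 1/19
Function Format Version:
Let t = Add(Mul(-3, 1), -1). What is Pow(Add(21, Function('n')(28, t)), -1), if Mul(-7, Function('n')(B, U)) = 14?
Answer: Rational(1, 19) ≈ 0.052632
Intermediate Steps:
t = -4 (t = Add(-3, -1) = -4)
Function('n')(B, U) = -2 (Function('n')(B, U) = Mul(Rational(-1, 7), 14) = -2)
Pow(Add(21, Function('n')(28, t)), -1) = Pow(Add(21, -2), -1) = Pow(19, -1) = Rational(1, 19)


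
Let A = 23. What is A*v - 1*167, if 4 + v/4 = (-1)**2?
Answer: -443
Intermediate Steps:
v = -12 (v = -16 + 4*(-1)**2 = -16 + 4*1 = -16 + 4 = -12)
A*v - 1*167 = 23*(-12) - 1*167 = -276 - 167 = -443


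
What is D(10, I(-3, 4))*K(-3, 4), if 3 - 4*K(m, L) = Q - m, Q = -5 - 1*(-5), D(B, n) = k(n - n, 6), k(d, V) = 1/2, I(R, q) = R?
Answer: 0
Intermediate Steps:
k(d, V) = 1/2
D(B, n) = 1/2
Q = 0 (Q = -5 + 5 = 0)
K(m, L) = 3/4 + m/4 (K(m, L) = 3/4 - (0 - m)/4 = 3/4 - (-1)*m/4 = 3/4 + m/4)
D(10, I(-3, 4))*K(-3, 4) = (3/4 + (1/4)*(-3))/2 = (3/4 - 3/4)/2 = (1/2)*0 = 0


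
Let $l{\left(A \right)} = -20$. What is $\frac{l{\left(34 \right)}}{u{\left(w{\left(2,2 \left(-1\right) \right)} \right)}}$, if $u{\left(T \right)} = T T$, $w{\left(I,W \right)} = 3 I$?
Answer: $- \frac{5}{9} \approx -0.55556$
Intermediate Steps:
$u{\left(T \right)} = T^{2}$
$\frac{l{\left(34 \right)}}{u{\left(w{\left(2,2 \left(-1\right) \right)} \right)}} = \frac{1}{\left(3 \cdot 2\right)^{2}} \left(-20\right) = \frac{1}{6^{2}} \left(-20\right) = \frac{1}{36} \left(-20\right) = - \frac{5}{9}$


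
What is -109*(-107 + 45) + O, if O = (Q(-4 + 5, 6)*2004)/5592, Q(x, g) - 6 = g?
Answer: 1575616/233 ≈ 6762.3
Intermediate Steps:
Q(x, g) = 6 + g
O = 1002/233 (O = ((6 + 6)*2004)/5592 = (12*2004)*(1/5592) = 24048*(1/5592) = 1002/233 ≈ 4.3004)
-109*(-107 + 45) + O = -109*(-107 + 45) + 1002/233 = -109*(-62) + 1002/233 = 6758 + 1002/233 = 1575616/233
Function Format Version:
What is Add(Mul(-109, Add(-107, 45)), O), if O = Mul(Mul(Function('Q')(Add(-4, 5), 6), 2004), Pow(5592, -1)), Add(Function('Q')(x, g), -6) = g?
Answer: Rational(1575616, 233) ≈ 6762.3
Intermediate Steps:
Function('Q')(x, g) = Add(6, g)
O = Rational(1002, 233) (O = Mul(Mul(Add(6, 6), 2004), Pow(5592, -1)) = Mul(Mul(12, 2004), Rational(1, 5592)) = Mul(24048, Rational(1, 5592)) = Rational(1002, 233) ≈ 4.3004)
Add(Mul(-109, Add(-107, 45)), O) = Add(Mul(-109, Add(-107, 45)), Rational(1002, 233)) = Add(Mul(-109, -62), Rational(1002, 233)) = Add(6758, Rational(1002, 233)) = Rational(1575616, 233)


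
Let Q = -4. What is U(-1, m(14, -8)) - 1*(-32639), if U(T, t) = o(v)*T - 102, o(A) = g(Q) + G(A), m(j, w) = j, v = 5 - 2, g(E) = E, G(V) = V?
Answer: 32538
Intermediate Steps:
v = 3
o(A) = -4 + A
U(T, t) = -102 - T (U(T, t) = (-4 + 3)*T - 102 = -T - 102 = -102 - T)
U(-1, m(14, -8)) - 1*(-32639) = (-102 - 1*(-1)) - 1*(-32639) = (-102 + 1) + 32639 = -101 + 32639 = 32538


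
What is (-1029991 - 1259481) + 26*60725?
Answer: -710622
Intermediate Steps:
(-1029991 - 1259481) + 26*60725 = -2289472 + 1578850 = -710622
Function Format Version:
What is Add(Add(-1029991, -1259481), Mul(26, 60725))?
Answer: -710622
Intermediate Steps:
Add(Add(-1029991, -1259481), Mul(26, 60725)) = Add(-2289472, 1578850) = -710622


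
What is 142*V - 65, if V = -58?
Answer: -8301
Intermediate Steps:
142*V - 65 = 142*(-58) - 65 = -8236 - 65 = -8301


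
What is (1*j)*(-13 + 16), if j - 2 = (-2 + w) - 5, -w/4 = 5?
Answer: -75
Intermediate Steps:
w = -20 (w = -4*5 = -20)
j = -25 (j = 2 + ((-2 - 20) - 5) = 2 + (-22 - 5) = 2 - 27 = -25)
(1*j)*(-13 + 16) = (1*(-25))*(-13 + 16) = -25*3 = -75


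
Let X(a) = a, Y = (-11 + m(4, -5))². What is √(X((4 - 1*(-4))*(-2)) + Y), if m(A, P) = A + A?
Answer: I*√7 ≈ 2.6458*I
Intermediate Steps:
m(A, P) = 2*A
Y = 9 (Y = (-11 + 2*4)² = (-11 + 8)² = (-3)² = 9)
√(X((4 - 1*(-4))*(-2)) + Y) = √((4 - 1*(-4))*(-2) + 9) = √((4 + 4)*(-2) + 9) = √(8*(-2) + 9) = √(-16 + 9) = √(-7) = I*√7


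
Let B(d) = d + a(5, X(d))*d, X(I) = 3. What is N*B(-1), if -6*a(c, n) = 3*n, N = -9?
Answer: -9/2 ≈ -4.5000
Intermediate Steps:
a(c, n) = -n/2
B(d) = -d/2 (B(d) = d + (-1/2*3)*d = d - 3*d/2 = -d/2)
N*B(-1) = -(-9)*(-1)/2 = -9*1/2 = -9/2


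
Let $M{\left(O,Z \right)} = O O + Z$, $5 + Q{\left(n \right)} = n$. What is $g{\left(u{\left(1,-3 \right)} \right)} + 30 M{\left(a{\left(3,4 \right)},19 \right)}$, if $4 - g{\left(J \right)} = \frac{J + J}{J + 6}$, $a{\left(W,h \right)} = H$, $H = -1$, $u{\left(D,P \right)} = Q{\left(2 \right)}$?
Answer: $606$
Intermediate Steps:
$Q{\left(n \right)} = -5 + n$
$u{\left(D,P \right)} = -3$ ($u{\left(D,P \right)} = -5 + 2 = -3$)
$a{\left(W,h \right)} = -1$
$g{\left(J \right)} = 4 - \frac{2 J}{6 + J}$ ($g{\left(J \right)} = 4 - \frac{J + J}{J + 6} = 4 - \frac{2 J}{6 + J}$)
$M{\left(O,Z \right)} = Z + O^{2}$ ($M{\left(O,Z \right)} = O^{2} + Z = Z + O^{2}$)
$g{\left(u{\left(1,-3 \right)} \right)} + 30 M{\left(a{\left(3,4 \right)},19 \right)} = \frac{2 \left(12 - 3\right)}{6 - 3} + 30 \left(19 + \left(-1\right)^{2}\right) = 2 \cdot \frac{1}{3} \cdot 9 + 30 \left(19 + 1\right) = 2 \cdot \frac{1}{3} \cdot 9 + 30 \cdot 20 = 6 + 600 = 606$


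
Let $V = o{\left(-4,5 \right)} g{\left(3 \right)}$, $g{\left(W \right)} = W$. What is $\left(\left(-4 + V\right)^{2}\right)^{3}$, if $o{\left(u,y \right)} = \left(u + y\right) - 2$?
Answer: $117649$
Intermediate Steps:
$o{\left(u,y \right)} = -2 + u + y$
$V = -3$ ($V = \left(-2 - 4 + 5\right) 3 = \left(-1\right) 3 = -3$)
$\left(\left(-4 + V\right)^{2}\right)^{3} = \left(\left(-4 - 3\right)^{2}\right)^{3} = \left(\left(-7\right)^{2}\right)^{3} = 49^{3} = 117649$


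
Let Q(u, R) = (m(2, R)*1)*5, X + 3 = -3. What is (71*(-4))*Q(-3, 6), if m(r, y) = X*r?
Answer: 17040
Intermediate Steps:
X = -6 (X = -3 - 3 = -6)
m(r, y) = -6*r
Q(u, R) = -60 (Q(u, R) = (-6*2*1)*5 = -12*1*5 = -12*5 = -60)
(71*(-4))*Q(-3, 6) = (71*(-4))*(-60) = -284*(-60) = 17040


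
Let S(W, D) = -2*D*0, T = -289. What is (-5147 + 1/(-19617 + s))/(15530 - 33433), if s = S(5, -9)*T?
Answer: 100968700/351203151 ≈ 0.28749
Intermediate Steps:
S(W, D) = 0
s = 0 (s = 0*(-289) = 0)
(-5147 + 1/(-19617 + s))/(15530 - 33433) = (-5147 + 1/(-19617 + 0))/(15530 - 33433) = (-5147 + 1/(-19617))/(-17903) = (-5147 - 1/19617)*(-1/17903) = -100968700/19617*(-1/17903) = 100968700/351203151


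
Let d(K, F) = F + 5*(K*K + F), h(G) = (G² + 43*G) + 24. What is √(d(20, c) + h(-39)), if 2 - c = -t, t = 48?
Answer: 2*√542 ≈ 46.562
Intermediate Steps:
h(G) = 24 + G² + 43*G
c = 50 (c = 2 - (-1)*48 = 2 - 1*(-48) = 2 + 48 = 50)
d(K, F) = 5*K² + 6*F (d(K, F) = F + 5*(K² + F) = F + 5*(F + K²) = F + (5*F + 5*K²) = 5*K² + 6*F)
√(d(20, c) + h(-39)) = √((5*20² + 6*50) + (24 + (-39)² + 43*(-39))) = √((5*400 + 300) + (24 + 1521 - 1677)) = √((2000 + 300) - 132) = √(2300 - 132) = √2168 = 2*√542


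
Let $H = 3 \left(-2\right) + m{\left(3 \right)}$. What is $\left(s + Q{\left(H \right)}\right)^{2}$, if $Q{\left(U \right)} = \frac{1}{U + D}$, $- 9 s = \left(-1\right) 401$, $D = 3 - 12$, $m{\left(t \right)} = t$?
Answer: $\frac{2563201}{1296} \approx 1977.8$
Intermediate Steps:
$D = -9$ ($D = 3 - 12 = -9$)
$H = -3$ ($H = 3 \left(-2\right) + 3 = -6 + 3 = -3$)
$s = \frac{401}{9}$ ($s = - \frac{\left(-1\right) 401}{9} = \left(- \frac{1}{9}\right) \left(-401\right) = \frac{401}{9} \approx 44.556$)
$Q{\left(U \right)} = \frac{1}{-9 + U}$ ($Q{\left(U \right)} = \frac{1}{U - 9} = \frac{1}{-9 + U}$)
$\left(s + Q{\left(H \right)}\right)^{2} = \left(\frac{401}{9} + \frac{1}{-9 - 3}\right)^{2} = \left(\frac{401}{9} + \frac{1}{-12}\right)^{2} = \left(\frac{401}{9} - \frac{1}{12}\right)^{2} = \left(\frac{1601}{36}\right)^{2} = \frac{2563201}{1296}$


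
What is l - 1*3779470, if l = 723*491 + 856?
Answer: -3423621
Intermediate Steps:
l = 355849 (l = 354993 + 856 = 355849)
l - 1*3779470 = 355849 - 1*3779470 = 355849 - 3779470 = -3423621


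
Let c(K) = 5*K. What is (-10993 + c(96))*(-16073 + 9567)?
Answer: 68397578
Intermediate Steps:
(-10993 + c(96))*(-16073 + 9567) = (-10993 + 5*96)*(-16073 + 9567) = (-10993 + 480)*(-6506) = -10513*(-6506) = 68397578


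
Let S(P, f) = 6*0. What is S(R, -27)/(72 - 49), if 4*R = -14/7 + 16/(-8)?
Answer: 0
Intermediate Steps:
R = -1 (R = (-14/7 + 16/(-8))/4 = (-14*⅐ + 16*(-⅛))/4 = (-2 - 2)/4 = (¼)*(-4) = -1)
S(P, f) = 0
S(R, -27)/(72 - 49) = 0/(72 - 49) = 0/23 = 0*(1/23) = 0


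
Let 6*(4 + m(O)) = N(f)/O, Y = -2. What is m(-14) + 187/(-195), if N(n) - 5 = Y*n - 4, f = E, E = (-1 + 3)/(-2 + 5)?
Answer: -81163/16380 ≈ -4.9550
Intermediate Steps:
E = 2/3 ≈ 0.66667
f = 2/3 ≈ 0.66667
N(n) = 1 - 2*n (N(n) = 5 + (-2*n - 4) = 5 + (-4 - 2*n) = 1 - 2*n)
m(O) = -4 - 1/(18*O) (m(O) = -4 + ((1 - 2*2/3)/O)/6 = -4 + ((1 - 4/3)/O)/6 = -4 + (-1/(3*O))/6 = -4 - 1/(18*O))
m(-14) + 187/(-195) = (-4 - 1/18/(-14)) + 187/(-195) = (-4 - 1/18*(-1/14)) + 187*(-1/195) = (-4 + 1/252) - 187/195 = -1007/252 - 187/195 = -81163/16380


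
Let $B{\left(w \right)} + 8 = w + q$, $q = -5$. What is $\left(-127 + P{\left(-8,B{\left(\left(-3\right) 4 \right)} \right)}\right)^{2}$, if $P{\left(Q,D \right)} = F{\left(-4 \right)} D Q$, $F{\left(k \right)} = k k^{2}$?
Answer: $167107329$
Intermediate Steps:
$F{\left(k \right)} = k^{3}$
$B{\left(w \right)} = -13 + w$ ($B{\left(w \right)} = -8 + \left(w - 5\right) = -8 + \left(-5 + w\right) = -13 + w$)
$P{\left(Q,D \right)} = - 64 D Q$ ($P{\left(Q,D \right)} = \left(-4\right)^{3} D Q = - 64 D Q$)
$\left(-127 + P{\left(-8,B{\left(\left(-3\right) 4 \right)} \right)}\right)^{2} = \left(-127 - 64 \left(-13 - 12\right) \left(-8\right)\right)^{2} = \left(-127 - \left(-1600\right) \left(-8\right)\right)^{2} = \left(-127 - 12800\right)^{2} = \left(-12927\right)^{2} = 167107329$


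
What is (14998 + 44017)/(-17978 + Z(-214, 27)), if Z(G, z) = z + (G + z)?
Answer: -59015/18138 ≈ -3.2537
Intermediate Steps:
Z(G, z) = G + 2*z
(14998 + 44017)/(-17978 + Z(-214, 27)) = (14998 + 44017)/(-17978 + (-214 + 2*27)) = 59015/(-17978 + (-214 + 54)) = 59015/(-17978 - 160) = 59015/(-18138) = 59015*(-1/18138) = -59015/18138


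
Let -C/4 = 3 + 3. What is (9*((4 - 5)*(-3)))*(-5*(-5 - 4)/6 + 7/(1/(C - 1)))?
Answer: -9045/2 ≈ -4522.5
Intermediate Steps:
C = -24 (C = -4*(3 + 3) = -4*6 = -24)
(9*((4 - 5)*(-3)))*(-5*(-5 - 4)/6 + 7/(1/(C - 1))) = (9*((4 - 5)*(-3)))*(-5*(-5 - 4)/6 + 7/(1/(-24 - 1))) = (9*(-1*(-3)))*(-5*(-9)*(⅙) + 7/(1/(-25))) = (9*3)*(45*(⅙) + 7/(-1/25)) = 27*(15/2 + 7*(-25)) = 27*(15/2 - 175) = 27*(-335/2) = -9045/2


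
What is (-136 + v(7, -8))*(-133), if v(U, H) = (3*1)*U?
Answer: 15295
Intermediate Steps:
v(U, H) = 3*U
(-136 + v(7, -8))*(-133) = (-136 + 3*7)*(-133) = (-136 + 21)*(-133) = -115*(-133) = 15295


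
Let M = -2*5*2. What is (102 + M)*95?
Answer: 7790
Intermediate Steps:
M = -20 (M = -10*2 = -20)
(102 + M)*95 = (102 - 20)*95 = 82*95 = 7790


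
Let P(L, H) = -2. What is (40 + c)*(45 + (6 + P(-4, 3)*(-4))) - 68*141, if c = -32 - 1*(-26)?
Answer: -7582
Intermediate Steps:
c = -6 (c = -32 + 26 = -6)
(40 + c)*(45 + (6 + P(-4, 3)*(-4))) - 68*141 = (40 - 6)*(45 + (6 - 2*(-4))) - 68*141 = 34*(45 + (6 + 8)) - 9588 = 34*(45 + 14) - 9588 = 34*59 - 9588 = 2006 - 9588 = -7582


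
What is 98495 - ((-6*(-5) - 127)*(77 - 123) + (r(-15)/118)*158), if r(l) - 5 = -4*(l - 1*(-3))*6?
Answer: 5524800/59 ≈ 93641.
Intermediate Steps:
r(l) = -67 - 24*l (r(l) = 5 - 4*(l - 1*(-3))*6 = 5 - 4*(l + 3)*6 = 5 - 4*(3 + l)*6 = 5 + (-12 - 4*l)*6 = 5 + (-72 - 24*l) = -67 - 24*l)
98495 - ((-6*(-5) - 127)*(77 - 123) + (r(-15)/118)*158) = 98495 - ((-6*(-5) - 127)*(77 - 123) + ((-67 - 24*(-15))/118)*158) = 98495 - ((30 - 127)*(-46) + ((-67 + 360)*(1/118))*158) = 98495 - (-97*(-46) + (293*(1/118))*158) = 98495 - (4462 + (293/118)*158) = 98495 - (4462 + 23147/59) = 98495 - 1*286405/59 = 98495 - 286405/59 = 5524800/59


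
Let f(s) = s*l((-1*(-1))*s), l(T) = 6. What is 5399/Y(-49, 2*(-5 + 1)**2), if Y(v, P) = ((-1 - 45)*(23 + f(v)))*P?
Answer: 5399/398912 ≈ 0.013534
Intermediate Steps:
f(s) = 6*s (f(s) = s*6 = 6*s)
Y(v, P) = P*(-1058 - 276*v) (Y(v, P) = ((-1 - 45)*(23 + 6*v))*P = (-46*(23 + 6*v))*P = (-1058 - 276*v)*P = P*(-1058 - 276*v))
5399/Y(-49, 2*(-5 + 1)**2) = 5399/((-46*2*(-5 + 1)**2*(23 + 6*(-49)))) = 5399/((-46*2*(-4)**2*(23 - 294))) = 5399/((-46*2*16*(-271))) = 5399/((-46*32*(-271))) = 5399/398912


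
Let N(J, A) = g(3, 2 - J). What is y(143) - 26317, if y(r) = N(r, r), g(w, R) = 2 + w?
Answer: -26312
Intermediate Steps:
N(J, A) = 5 (N(J, A) = 2 + 3 = 5)
y(r) = 5
y(143) - 26317 = 5 - 26317 = -26312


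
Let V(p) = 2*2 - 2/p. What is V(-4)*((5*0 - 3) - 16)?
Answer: -171/2 ≈ -85.500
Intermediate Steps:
V(p) = 4 - 2/p
V(-4)*((5*0 - 3) - 16) = (4 - 2/(-4))*((5*0 - 3) - 16) = (4 - 2*(-1/4))*((0 - 3) - 16) = (4 + 1/2)*(-3 - 16) = (9/2)*(-19) = -171/2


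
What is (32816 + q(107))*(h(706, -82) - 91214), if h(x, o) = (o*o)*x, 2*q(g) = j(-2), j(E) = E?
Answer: 152784342950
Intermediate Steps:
q(g) = -1 (q(g) = (½)*(-2) = -1)
h(x, o) = x*o² (h(x, o) = o²*x = x*o²)
(32816 + q(107))*(h(706, -82) - 91214) = (32816 - 1)*(706*(-82)² - 91214) = 32815*(706*6724 - 91214) = 32815*(4747144 - 91214) = 32815*4655930 = 152784342950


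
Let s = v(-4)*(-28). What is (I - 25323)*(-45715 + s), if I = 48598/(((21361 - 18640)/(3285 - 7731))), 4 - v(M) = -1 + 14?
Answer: 4318539326211/907 ≈ 4.7613e+9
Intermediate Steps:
v(M) = -9 (v(M) = 4 - (-1 + 14) = 4 - 1*13 = 4 - 13 = -9)
I = -72022236/907 (I = 48598/((2721/(-4446))) = 48598/((2721*(-1/4446))) = 48598/(-907/1482) = 48598*(-1482/907) = -72022236/907 ≈ -79407.)
s = 252 (s = -9*(-28) = 252)
(I - 25323)*(-45715 + s) = (-72022236/907 - 25323)*(-45715 + 252) = -94990197/907*(-45463) = 4318539326211/907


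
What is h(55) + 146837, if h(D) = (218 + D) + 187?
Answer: 147297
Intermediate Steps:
h(D) = 405 + D
h(55) + 146837 = (405 + 55) + 146837 = 460 + 146837 = 147297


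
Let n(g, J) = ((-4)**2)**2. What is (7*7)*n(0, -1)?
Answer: 12544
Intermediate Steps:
n(g, J) = 256 (n(g, J) = 16**2 = 256)
(7*7)*n(0, -1) = (7*7)*256 = 49*256 = 12544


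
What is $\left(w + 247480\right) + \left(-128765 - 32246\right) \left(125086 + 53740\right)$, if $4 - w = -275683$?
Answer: $-28792429919$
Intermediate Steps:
$w = 275687$ ($w = 4 - -275683 = 4 + 275683 = 275687$)
$\left(w + 247480\right) + \left(-128765 - 32246\right) \left(125086 + 53740\right) = \left(275687 + 247480\right) + \left(-128765 - 32246\right) \left(125086 + 53740\right) = 523167 - 28792953086 = -28792429919$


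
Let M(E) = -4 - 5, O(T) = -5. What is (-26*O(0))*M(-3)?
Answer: -1170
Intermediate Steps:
M(E) = -9
(-26*O(0))*M(-3) = -26*(-5)*(-9) = 130*(-9) = -1170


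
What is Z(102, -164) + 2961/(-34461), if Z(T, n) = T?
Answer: 55747/547 ≈ 101.91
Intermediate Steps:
Z(102, -164) + 2961/(-34461) = 102 + 2961/(-34461) = 102 + 2961*(-1/34461) = 102 - 47/547 = 55747/547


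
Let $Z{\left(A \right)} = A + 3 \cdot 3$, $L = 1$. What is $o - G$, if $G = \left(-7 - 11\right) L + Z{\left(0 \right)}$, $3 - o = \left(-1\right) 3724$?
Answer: $3736$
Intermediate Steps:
$o = 3727$ ($o = 3 - \left(-1\right) 3724 = 3 - -3724 = 3 + 3724 = 3727$)
$Z{\left(A \right)} = 9 + A$ ($Z{\left(A \right)} = A + 9 = 9 + A$)
$G = -9$ ($G = \left(-7 - 11\right) 1 + \left(9 + 0\right) = \left(-7 - 11\right) 1 + 9 = \left(-18\right) 1 + 9 = -18 + 9 = -9$)
$o - G = 3727 - -9 = 3727 + 9 = 3736$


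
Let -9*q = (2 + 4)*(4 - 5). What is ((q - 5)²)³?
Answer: 4826809/729 ≈ 6621.1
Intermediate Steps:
q = ⅔ (q = -(2 + 4)*(4 - 5)/9 = -2*(-1)/3 = -⅑*(-6) = ⅔ ≈ 0.66667)
((q - 5)²)³ = ((⅔ - 5)²)³ = ((-13/3)²)³ = (169/9)³ = 4826809/729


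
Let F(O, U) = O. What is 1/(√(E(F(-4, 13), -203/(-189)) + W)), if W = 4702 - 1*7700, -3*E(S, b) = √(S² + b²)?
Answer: -9*I/√(242838 + √12505) ≈ -0.018259*I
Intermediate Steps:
E(S, b) = -√(S² + b²)/3
W = -2998 (W = 4702 - 7700 = -2998)
1/(√(E(F(-4, 13), -203/(-189)) + W)) = 1/(√(-√((-4)² + (-203/(-189))²)/3 - 2998)) = 1/(√(-√(16 + (-203*(-1/189))²)/3 - 2998)) = 1/(√(-√(16 + (29/27)²)/3 - 2998)) = 1/(√(-√(16 + 841/729)/3 - 2998)) = 1/(√(-√12505/81 - 2998)) = 1/(√(-2998 - √12505/81)) = (-2998 - √12505/81)^(-½)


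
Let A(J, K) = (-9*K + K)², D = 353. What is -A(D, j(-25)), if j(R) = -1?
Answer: -64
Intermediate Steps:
A(J, K) = 64*K² (A(J, K) = (-8*K)² = 64*K²)
-A(D, j(-25)) = -64*(-1)² = -64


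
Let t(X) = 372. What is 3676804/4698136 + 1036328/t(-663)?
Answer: 304386103481/109231662 ≈ 2786.6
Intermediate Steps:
3676804/4698136 + 1036328/t(-663) = 3676804/4698136 + 1036328/372 = 3676804*(1/4698136) + 1036328*(1/372) = 919201/1174534 + 259082/93 = 304386103481/109231662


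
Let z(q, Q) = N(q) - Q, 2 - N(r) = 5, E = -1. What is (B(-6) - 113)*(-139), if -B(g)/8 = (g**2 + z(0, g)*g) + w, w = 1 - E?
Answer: 37947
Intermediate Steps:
N(r) = -3 (N(r) = 2 - 1*5 = 2 - 5 = -3)
w = 2 (w = 1 - 1*(-1) = 1 + 1 = 2)
z(q, Q) = -3 - Q
B(g) = -16 - 8*g**2 - 8*g*(-3 - g) (B(g) = -8*((g**2 + (-3 - g)*g) + 2) = -8*((g**2 + g*(-3 - g)) + 2) = -8*(2 + g**2 + g*(-3 - g)) = -16 - 8*g**2 - 8*g*(-3 - g))
(B(-6) - 113)*(-139) = ((-16 + 24*(-6)) - 113)*(-139) = ((-16 - 144) - 113)*(-139) = (-160 - 113)*(-139) = -273*(-139) = 37947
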